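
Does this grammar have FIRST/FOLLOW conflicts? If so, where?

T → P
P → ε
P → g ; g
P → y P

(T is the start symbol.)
Nullable non-terminals: P, T.

P: nullable alternative(s) P → ε; FOLLOW(P) = { $ }
  P → ε: FIRST \ {ε} = { } — this is the only nullable alternative, skip
  P → g ; g: FIRST \ {ε} = { 'g' } — disjoint from FOLLOW(P)
  P → y P: FIRST \ {ε} = { 'y' } — disjoint from FOLLOW(P)
T has a nullable alternative but only one production, so nothing to check.

No FIRST/FOLLOW conflicts found.

Answer: No FIRST/FOLLOW conflicts.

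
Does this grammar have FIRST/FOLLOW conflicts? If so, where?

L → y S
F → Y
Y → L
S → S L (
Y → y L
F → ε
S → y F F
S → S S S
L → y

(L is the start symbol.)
Yes. F → Y with FOLLOW(F) on { 'y' }

Nullable non-terminals: F.
FIRST sets used below: FIRST(Y) = { 'y' }

F: nullable alternative(s) F → ε; FOLLOW(F) = { $, '(', 'y' }
  F → Y: FIRST \ {ε} = { 'y' } — overlaps FOLLOW(F) on { 'y' }: CONFLICT
  F → ε: FIRST \ {ε} = { } — this is the only nullable alternative, skip

L, S, Y have no nullable alternative, so no FIRST/FOLLOW check is needed there.

So the grammar has 1 FIRST/FOLLOW conflict (marked CONFLICT above).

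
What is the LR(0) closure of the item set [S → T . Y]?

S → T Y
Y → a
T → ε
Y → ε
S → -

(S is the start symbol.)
Start with: [S → T . Y]
  [S → T . Y] has the dot before Y: add [Y → . a], [Y → .]
No further items can be added.

CLOSURE = { [S → T . Y], [Y → . a], [Y → .] }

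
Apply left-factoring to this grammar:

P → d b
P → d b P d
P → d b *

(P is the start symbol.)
Left-factoring transforms A → αβ₁ | αβ₂ into A → αA' and A' → β₁ | β₂
(α is the longest common prefix among the alternatives). Repeat until
no nonterminal has two alternatives with a common prefix.

Round 1: P has alternatives sharing prefix 'd b'. Introduce P': P → d b P'
  Add: P' → ε
  Add: P' → P d
  Add: P' → *

No remaining common prefixes — done.

Resulting grammar:
P → d b P'
P' → ε
P' → P d
P' → *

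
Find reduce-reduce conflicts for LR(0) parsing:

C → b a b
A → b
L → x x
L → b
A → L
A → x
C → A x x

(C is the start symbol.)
Yes — I4: [A → b .] vs [L → b .]

A reduce-reduce conflict occurs when an LR(0) state has two complete items [A → α .] and [B → β .] — both call for a reduction, and with no lookahead the parser cannot choose between them.

Augment with C' → C and build the canonical LR(0) collection (I0 = CLOSURE({[C' → . C]}), then GOTO on every symbol after a dot until no new states appear). It has 11 states:
  I0: { [A → . L], [A → . b], [A → . x], [C → . A x x], [C → . b a b], [C' → . C], [L → . b], [L → . x x] }  — shift
  I1: { [C → A . x x] }  — shift
  I2: { [C' → C .] }  — accept
  I3: { [A → L .] }  — reduce
  I4: { [A → b .], [C → b . a b], [L → b .] }  — shift, 2 reduces
  I5: { [A → x .], [L → x . x] }  — shift, reduce
  I6: { [L → x x .] }  — reduce
  I7: { [C → b a . b] }  — shift
  I8: { [C → b a b .] }  — reduce
  I9: { [C → A x . x] }  — shift
  I10: { [C → A x x .] }  — reduce

I4 contains complete items [A → b .], [L → b .] — reduce-reduce conflict.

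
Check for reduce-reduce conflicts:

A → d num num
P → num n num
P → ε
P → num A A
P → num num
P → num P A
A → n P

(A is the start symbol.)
Yes — I9: [P → .] vs [P → num num .]; I10: [P → .] vs [P → num n num .]

A reduce-reduce conflict occurs when an LR(0) state has two complete items [A → α .] and [B → β .] — both call for a reduction, and with no lookahead the parser cannot choose between them.

Augment with A' → A and build the canonical LR(0) collection (I0 = CLOSURE({[A' → . A]}), then GOTO on every symbol after a dot until no new states appear). It has 15 states:
  I0: { [A → . d num num], [A → . n P], [A' → . A] }  — shift
  I1: { [A' → A .] }  — accept
  I2: { [A → d . num num] }  — shift
  I3: { [A → n . P], [P → . num A A], [P → . num P A], [P → . num n num], [P → . num num], [P → .] }  — shift, reduce
  I4: { [A → n P .] }  — reduce
  I5: { [A → . d num num], [A → . n P], [P → . num A A], [P → . num P A], [P → . num n num], [P → . num num], [P → .], [P → num . A A], [P → num . P A], [P → num . n num], [P → num . num] }  — shift, reduce
  I6: { [A → . d num num], [A → . n P], [P → num A . A] }  — shift
  I7: { [A → . d num num], [A → . n P], [P → num P . A] }  — shift
  I8: { [A → n . P], [P → . num A A], [P → . num P A], [P → . num n num], [P → . num num], [P → .], [P → num n . num] }  — shift, reduce
  I9: { [A → . d num num], [A → . n P], [P → . num A A], [P → . num P A], [P → . num n num], [P → . num num], [P → .], [P → num . A A], [P → num . P A], [P → num . n num], [P → num . num], [P → num num .] }  — shift, 2 reduces
  I10: { [A → . d num num], [A → . n P], [P → . num A A], [P → . num P A], [P → . num n num], [P → . num num], [P → .], [P → num . A A], [P → num . P A], [P → num . n num], [P → num . num], [P → num n num .] }  — shift, 2 reduces
  I11: { [P → num P A .] }  — reduce
  I12: { [P → num A A .] }  — reduce
  I13: { [A → d num . num] }  — shift
  I14: { [A → d num num .] }  — reduce

I9 contains complete items [P → .], [P → num num .] — reduce-reduce conflict.
I10 contains complete items [P → .], [P → num n num .] — reduce-reduce conflict.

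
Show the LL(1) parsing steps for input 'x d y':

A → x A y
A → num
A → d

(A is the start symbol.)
Stack is shown with the top on the left.

Stack    Input    Action
------------------------
A $      x d y $  output A → x A y
x A y $  x d y $  match 'x'
A y $    d y $    output A → d
d y $    d y $    match 'd'
y $      y $      match 'y'
$        $        accept

The string is accepted.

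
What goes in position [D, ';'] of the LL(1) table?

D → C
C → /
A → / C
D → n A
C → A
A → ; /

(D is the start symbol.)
To find M[D, ';'], we find productions for D where ';' is in the predict set (PREDICT(N → α) = (FIRST(α) \ {ε}) ∪ (FOLLOW(N) if α ⇒* ε)).

Relevant sets:
  FIRST(C) = { '/', ';' }

D → C: PREDICT = { '/', ';' }
  ';' is in predict set, so this production goes in M[D, ';']
D → n A: PREDICT = { 'n' }

M[D, ';'] = D → C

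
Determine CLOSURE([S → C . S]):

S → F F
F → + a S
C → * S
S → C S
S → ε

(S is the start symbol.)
Start with: [S → C . S]
  [S → C . S] has the dot before S: add [S → . F F], [S → . C S], [S → .]
  [S → . F F] has the dot before F: add [F → . + a S]
  [S → . C S] has the dot before C: add [C → . * S]
No further items can be added.

CLOSURE = { [C → . * S], [F → . + a S], [S → . C S], [S → . F F], [S → .], [S → C . S] }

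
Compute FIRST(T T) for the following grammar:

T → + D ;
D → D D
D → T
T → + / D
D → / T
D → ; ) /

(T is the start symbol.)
{ '+' }

FIRST sets of the non-terminals involved (from the grammar, by fixed-point iteration):
  FIRST(T) = { '+' }

To compute FIRST(T T), process the symbols left to right:
Symbol T is a non-terminal. Add FIRST(T) \ {ε} = { '+' }
T is not nullable (ε ∉ FIRST(T)), so stop here.
FIRST(T T) = { '+' }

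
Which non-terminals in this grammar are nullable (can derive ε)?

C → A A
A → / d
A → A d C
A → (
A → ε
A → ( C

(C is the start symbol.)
{ 'A', 'C' }

ε-productions: A → ε
So A is immediately nullable.
C → A A: every symbol on the right is nullable, so C is nullable too.
Every non-terminal is now nullable.
Nullable = { 'A', 'C' }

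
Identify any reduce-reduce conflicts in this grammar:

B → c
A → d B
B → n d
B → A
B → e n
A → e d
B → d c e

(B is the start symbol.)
Augment with B' → B and build the canonical LR(0) collection (I0 = CLOSURE({[B' → . B]}), then GOTO on every symbol after a dot until no new states appear). It has 13 states:
  I0: { [A → . d B], [A → . e d], [B → . A], [B → . c], [B → . d c e], [B → . e n], [B → . n d], [B' → . B] }  — shift
  I1: { [B → A .] }  — reduce
  I2: { [B' → B .] }  — accept
  I3: { [B → c .] }  — reduce
  I4: { [A → . d B], [A → . e d], [A → d . B], [B → . A], [B → . c], [B → . d c e], [B → . e n], [B → . n d], [B → d . c e] }  — shift
  I5: { [A → e . d], [B → e . n] }  — shift
  I6: { [B → n . d] }  — shift
  I7: { [B → n d .] }  — reduce
  I8: { [A → e d .] }  — reduce
  I9: { [B → e n .] }  — reduce
  I10: { [A → d B .] }  — reduce
  I11: { [B → c .], [B → d c . e] }  — shift, reduce
  I12: { [B → d c e .] }  — reduce

No state contains more than one complete item.

Answer: No reduce-reduce conflicts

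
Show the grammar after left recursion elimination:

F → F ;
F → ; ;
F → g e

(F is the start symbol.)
F → ; ; F'
F → g e F'
F' → ; F'
F' → ε

F is directly left-recursive. The standard transformation for
  A → A α₁ | ... | A α_m | β₁ | ... | β_n
is
  A  → β₁ A' | ... | β_n A'
  A' → α₁ A' | ... | α_m A' | ε

F → ; ; becomes F → ; ; F'
F → g e becomes F → g e F'
F → F ; becomes F' → ; F'
Add F' → ε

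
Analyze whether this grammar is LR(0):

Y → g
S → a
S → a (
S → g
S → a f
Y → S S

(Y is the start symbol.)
A grammar is LR(0) if no state in the canonical LR(0) collection has:
  - both a shift item (dot before a terminal) and a complete item (shift-reduce conflict), or
  - two or more complete items (reduce-reduce conflict; the accept item [Y' → Y .] counts as a complete item here).

Augment with Y' → Y and build the canonical LR(0) collection (I0 = CLOSURE({[Y' → . Y]}), then GOTO on every symbol after a dot until no new states appear). It has 9 states:
  I0: { [S → . a (], [S → . a f], [S → . a], [S → . g], [Y → . S S], [Y → . g], [Y' → . Y] }  — shift
  I1: { [S → . a (], [S → . a f], [S → . a], [S → . g], [Y → S . S] }  — shift
  I2: { [Y' → Y .] }  — accept
  I3: { [S → a . (], [S → a . f], [S → a .] }  — shift, reduce
  I4: { [S → g .], [Y → g .] }  — 2 reduces
  I5: { [S → a ( .] }  — reduce
  I6: { [S → a f .] }  — reduce
  I7: { [Y → S S .] }  — reduce
  I8: { [S → g .] }  — reduce

Conflict in state I3:
  Shift-reduce conflict between [S → a .] and [S → a . (]
So the grammar is NOT LR(0).

Answer: No. Shift-reduce conflict between [S → a .] and [S → a . (]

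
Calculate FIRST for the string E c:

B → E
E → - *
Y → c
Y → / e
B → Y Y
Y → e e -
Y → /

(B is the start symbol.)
{ '-' }

FIRST sets of the non-terminals involved (from the grammar, by fixed-point iteration):
  FIRST(E) = { '-' }

To compute FIRST(E c), process the symbols left to right:
Symbol E is a non-terminal. Add FIRST(E) \ {ε} = { '-' }
E is not nullable (ε ∉ FIRST(E)), so stop here.
FIRST(E c) = { '-' }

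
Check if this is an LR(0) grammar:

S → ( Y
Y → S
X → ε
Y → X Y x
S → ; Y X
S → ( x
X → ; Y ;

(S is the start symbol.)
No. Shift-reduce conflict between [X → .] and [S → . ( Y]

A grammar is LR(0) if no state in the canonical LR(0) collection has:
  - both a shift item (dot before a terminal) and a complete item (shift-reduce conflict), or
  - two or more complete items (reduce-reduce conflict; the accept item [S' → S .] counts as a complete item here).

Augment with S' → S and build the canonical LR(0) collection (I0 = CLOSURE({[S' → . S]}), then GOTO on every symbol after a dot until no new states appear). It has 18 states:
  I0: { [S → . ( Y], [S → . ( x], [S → . ; Y X], [S' → . S] }  — shift
  I1: { [S → ( . Y], [S → ( . x], [S → . ( Y], [S → . ( x], [S → . ; Y X], [X → . ; Y ;], [X → .], [Y → . S], [Y → . X Y x] }  — shift, reduce
  I2: { [S → . ( Y], [S → . ( x], [S → . ; Y X], [S → ; . Y X], [X → . ; Y ;], [X → .], [Y → . S], [Y → . X Y x] }  — shift, reduce
  I3: { [S' → S .] }  — accept
  I4: { [S → . ( Y], [S → . ( x], [S → . ; Y X], [S → ; . Y X], [X → . ; Y ;], [X → .], [X → ; . Y ;], [Y → . S], [Y → . X Y x] }  — shift, reduce
  I5: { [Y → S .] }  — reduce
  I6: { [S → . ( Y], [S → . ( x], [S → . ; Y X], [X → . ; Y ;], [X → .], [Y → . S], [Y → . X Y x], [Y → X . Y x] }  — shift, reduce
  I7: { [S → ; Y . X], [X → . ; Y ;], [X → .] }  — shift, reduce
  I8: { [S → . ( Y], [S → . ( x], [S → . ; Y X], [X → . ; Y ;], [X → .], [X → ; . Y ;], [Y → . S], [Y → . X Y x] }  — shift, reduce
  I9: { [S → ; Y X .] }  — reduce
  I10: { [X → ; Y . ;] }  — shift
  I11: { [X → ; Y ; .] }  — reduce
  I12: { [Y → X Y . x] }  — shift
  I13: { [Y → X Y x .] }  — reduce
  I14: { [S → ; Y . X], [X → . ; Y ;], [X → .], [X → ; Y . ;] }  — shift, reduce
  I15: { [S → . ( Y], [S → . ( x], [S → . ; Y X], [X → . ; Y ;], [X → .], [X → ; . Y ;], [X → ; Y ; .], [Y → . S], [Y → . X Y x] }  — shift, 2 reduces
  I16: { [S → ( Y .] }  — reduce
  I17: { [S → ( x .] }  — reduce

Conflict in state I1:
  Shift-reduce conflict between [X → .] and [S → . ( Y]
So the grammar is NOT LR(0).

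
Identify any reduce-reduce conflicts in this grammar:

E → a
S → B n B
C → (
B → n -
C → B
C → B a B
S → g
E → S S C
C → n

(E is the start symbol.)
No reduce-reduce conflicts

Augment with E' → E and build the canonical LR(0) collection (I0 = CLOSURE({[E' → . E]}), then GOTO on every symbol after a dot until no new states appear). It has 17 states:
  I0: { [B → . n -], [E → . S S C], [E → . a], [E' → . E], [S → . B n B], [S → . g] }  — shift
  I1: { [S → B . n B] }  — shift
  I2: { [E' → E .] }  — accept
  I3: { [B → . n -], [E → S . S C], [S → . B n B], [S → . g] }  — shift
  I4: { [E → a .] }  — reduce
  I5: { [S → g .] }  — reduce
  I6: { [B → n . -] }  — shift
  I7: { [B → n - .] }  — reduce
  I8: { [B → . n -], [C → . (], [C → . B a B], [C → . B], [C → . n], [E → S S . C] }  — shift
  I9: { [C → ( .] }  — reduce
  I10: { [C → B . a B], [C → B .] }  — shift, reduce
  I11: { [E → S S C .] }  — reduce
  I12: { [B → n . -], [C → n .] }  — shift, reduce
  I13: { [B → . n -], [C → B a . B] }  — shift
  I14: { [C → B a B .] }  — reduce
  I15: { [B → . n -], [S → B n . B] }  — shift
  I16: { [S → B n B .] }  — reduce

No state contains more than one complete item.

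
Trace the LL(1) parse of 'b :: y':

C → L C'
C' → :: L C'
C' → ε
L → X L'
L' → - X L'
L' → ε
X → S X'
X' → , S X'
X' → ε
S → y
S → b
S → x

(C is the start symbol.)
LL(1) parsing maintains a stack (initially the start symbol over $) and the input. At each step: if the stack top is a terminal, match it against the current input token; if it is a non-terminal N, replace it with the RHS of M[N, lookahead] (the unique production whose predict set contains the lookahead).

Stack is shown with the top on the left.

Stack         Input     Action
------------------------------
C $           b :: y $  output C → L C'
L C' $        b :: y $  output L → X L'
X L' C' $     b :: y $  output X → S X'
S X' L' C' $  b :: y $  output S → b
b X' L' C' $  b :: y $  match 'b'
X' L' C' $    :: y $    output X' → ε
L' C' $       :: y $    output L' → ε
C' $          :: y $    output C' → :: L C'
:: L C' $     :: y $    match '::'
L C' $        y $       output L → X L'
X L' C' $     y $       output X → S X'
S X' L' C' $  y $       output S → y
y X' L' C' $  y $       match 'y'
X' L' C' $    $         output X' → ε
L' C' $       $         output L' → ε
C' $          $         output C' → ε
$             $         accept

The string is accepted.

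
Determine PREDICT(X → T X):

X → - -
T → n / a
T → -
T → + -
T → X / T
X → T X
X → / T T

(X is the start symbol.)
{ '+', '-', '/', 'n' }

PREDICT(X → T X) = (FIRST(RHS) \ {ε}) ∪ (FOLLOW(X) if ε ∈ FIRST(RHS), i.e. RHS ⇒* ε)
FIRST(T) = { '+', '-', '/', 'n' }
FIRST(T X) = { '+', '-', '/', 'n' }
ε ∉ FIRST(T X), so FOLLOW(X) is not added.
PREDICT(X → T X) = { '+', '-', '/', 'n' }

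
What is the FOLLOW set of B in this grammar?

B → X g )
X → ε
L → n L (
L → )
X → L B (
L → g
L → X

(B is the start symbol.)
{ $, '(' }

To compute FOLLOW(B), find every occurrence of B on a right-hand side N → α B β: add FIRST(β) \ {ε}, and if β is empty or nullable also add FOLLOW(N). Iterate to a fixed point.

B is the start symbol, so $ ∈ FOLLOW(B).
In X → L B (: B is followed by '(', add FIRST('(') \ {ε} = { '(' }

Taking the union: FOLLOW(B) = { $, '(' }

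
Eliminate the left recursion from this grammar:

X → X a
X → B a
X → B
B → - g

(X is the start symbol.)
X is directly left-recursive. The standard transformation for
  A → A α₁ | ... | A α_m | β₁ | ... | β_n
is
  A  → β₁ A' | ... | β_n A'
  A' → α₁ A' | ... | α_m A' | ε

X → B a becomes X → B a X'
X → B becomes X → B X'
X → X a becomes X' → a X'
Add X' → ε

Productions for other non-terminals are unchanged:
  B → - g

Resulting grammar:
X → B a X'
X → B X'
X' → a X'
X' → ε
B → - g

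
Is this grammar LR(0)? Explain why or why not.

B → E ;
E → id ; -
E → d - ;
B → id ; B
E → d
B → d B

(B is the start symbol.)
No. Shift-reduce conflict between [E → d .] and [B → . d B]

A grammar is LR(0) if no state in the canonical LR(0) collection has:
  - both a shift item (dot before a terminal) and a complete item (shift-reduce conflict), or
  - two or more complete items (reduce-reduce conflict; the accept item [B' → B .] counts as a complete item here).

Augment with B' → B and build the canonical LR(0) collection (I0 = CLOSURE({[B' → . B]}), then GOTO on every symbol after a dot until no new states appear). It has 12 states:
  I0: { [B → . E ;], [B → . d B], [B → . id ; B], [B' → . B], [E → . d - ;], [E → . d], [E → . id ; -] }  — shift
  I1: { [B' → B .] }  — accept
  I2: { [B → E . ;] }  — shift
  I3: { [B → . E ;], [B → . d B], [B → . id ; B], [B → d . B], [E → . d - ;], [E → . d], [E → . id ; -], [E → d . - ;], [E → d .] }  — shift, reduce
  I4: { [B → id . ; B], [E → id . ; -] }  — shift
  I5: { [B → . E ;], [B → . d B], [B → . id ; B], [B → id ; . B], [E → . d - ;], [E → . d], [E → . id ; -], [E → id ; . -] }  — shift
  I6: { [E → id ; - .] }  — reduce
  I7: { [B → id ; B .] }  — reduce
  I8: { [E → d - . ;] }  — shift
  I9: { [B → d B .] }  — reduce
  I10: { [E → d - ; .] }  — reduce
  I11: { [B → E ; .] }  — reduce

Conflict in state I3:
  Shift-reduce conflict between [E → d .] and [B → . d B]
So the grammar is NOT LR(0).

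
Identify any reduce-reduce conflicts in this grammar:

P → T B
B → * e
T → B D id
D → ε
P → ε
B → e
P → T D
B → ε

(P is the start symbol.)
Augment with P' → P and build the canonical LR(0) collection (I0 = CLOSURE({[P' → . P]}), then GOTO on every symbol after a dot until no new states appear). It has 11 states:
  I0: { [B → . * e], [B → . e], [B → .], [P → . T B], [P → . T D], [P → .], [P' → . P], [T → . B D id] }  — shift, 2 reduces
  I1: { [B → * . e] }  — shift
  I2: { [D → .], [T → B . D id] }  — reduce
  I3: { [P' → P .] }  — accept
  I4: { [B → . * e], [B → . e], [B → .], [D → .], [P → T . B], [P → T . D] }  — shift, 2 reduces
  I5: { [B → e .] }  — reduce
  I6: { [P → T B .] }  — reduce
  I7: { [P → T D .] }  — reduce
  I8: { [T → B D . id] }  — shift
  I9: { [T → B D id .] }  — reduce
  I10: { [B → * e .] }  — reduce

I0 contains complete items [B → .], [P → .] — reduce-reduce conflict.
I4 contains complete items [B → .], [D → .] — reduce-reduce conflict.

Answer: Yes — I0: [B → .] vs [P → .]; I4: [B → .] vs [D → .]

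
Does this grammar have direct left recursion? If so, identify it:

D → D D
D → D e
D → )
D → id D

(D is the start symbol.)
D → D D: LEFT RECURSIVE (starts with D)
D → D e: LEFT RECURSIVE (starts with D)
D → ): starts with ')'
D → id D: starts with id

The grammar has direct left recursion on: D.

Answer: Yes, D is left-recursive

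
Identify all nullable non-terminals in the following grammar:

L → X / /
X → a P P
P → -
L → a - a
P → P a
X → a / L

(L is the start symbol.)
A non-terminal is nullable if it can derive ε (the empty string): either it has an ε-production, or it has a production whose right-hand side consists entirely of nullable non-terminals.

There are no ε-productions, so no non-terminal can derive ε.
No non-terminals are nullable.

Answer: None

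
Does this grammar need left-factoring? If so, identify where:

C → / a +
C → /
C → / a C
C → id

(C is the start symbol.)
Left-factoring is needed when two productions for the same non-terminal
share a common prefix on the right-hand side.

Productions for C:
  C → / a +
  C → /
  C → / a C
  C → id

Found common prefix '/' in productions for C

Answer: Yes, C has productions with common prefix '/'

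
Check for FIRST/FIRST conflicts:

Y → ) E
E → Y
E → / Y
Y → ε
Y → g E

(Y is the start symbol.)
A FIRST/FIRST conflict occurs when two productions N → α and N → β for the same non-terminal have FIRST(α) ∩ FIRST(β) ≠ ∅ (with ε ∈ FIRST of a nullable right-hand side, so two nullable alternatives also conflict).

FIRST sets of the non-terminals at (or reachable through a nullable prefix from) the front of some alternative:
  FIRST(Y) = { ')', 'g', ε }

Productions for Y:
  Y → ) E: FIRST = { ')' }
  Y → ε: FIRST = { ε }
  Y → g E: FIRST = { 'g' }
Productions for E:
  E → Y: FIRST = { ')', 'g', ε }
  E → / Y: FIRST = { '/' }

All alternatives of each non-terminal have pairwise disjoint FIRST sets.

Answer: No FIRST/FIRST conflicts.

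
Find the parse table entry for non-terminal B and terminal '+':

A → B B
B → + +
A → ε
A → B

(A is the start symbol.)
To find M[B, '+'], we find productions for B where '+' is in the predict set (PREDICT(N → α) = (FIRST(α) \ {ε}) ∪ (FOLLOW(N) if α ⇒* ε)).

B → + +: PREDICT = { '+' }
  '+' is in predict set, so this production goes in M[B, '+']

M[B, '+'] = B → + +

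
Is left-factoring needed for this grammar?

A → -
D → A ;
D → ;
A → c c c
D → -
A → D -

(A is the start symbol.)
Left-factoring is needed when two productions for the same non-terminal
share a common prefix on the right-hand side.

Productions for A:
  A → -
  A → c c c
  A → D -
Productions for D:
  D → A ;
  D → ;
  D → -

No common prefixes found.

Answer: No, left-factoring is not needed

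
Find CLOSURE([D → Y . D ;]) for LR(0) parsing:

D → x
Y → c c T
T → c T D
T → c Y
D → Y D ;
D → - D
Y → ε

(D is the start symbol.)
To compute CLOSURE, for each item [A → α.Bβ] where B is a non-terminal, add [B → .γ] for all productions B → γ; repeat for the newly added items until nothing changes.

Start with: [D → Y . D ;]
  [D → Y . D ;] has the dot before D: add [D → . x], [D → . Y D ;], [D → . - D]
  [D → . Y D ;] has the dot before Y: add [Y → . c c T], [Y → .]
No further items can be added.

CLOSURE = { [D → . - D], [D → . Y D ;], [D → . x], [D → Y . D ;], [Y → . c c T], [Y → .] }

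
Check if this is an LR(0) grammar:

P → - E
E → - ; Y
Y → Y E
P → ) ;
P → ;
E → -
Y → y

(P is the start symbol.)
No. Shift-reduce conflict between [E → - .] and [E → - . ; Y]

Augment with P' → P and build the canonical LR(0) collection (I0 = CLOSURE({[P' → . P]}), then GOTO on every symbol after a dot until no new states appear). It has 12 states:
  I0: { [P → . ) ;], [P → . - E], [P → . ;], [P' → . P] }  — shift
  I1: { [P → ) . ;] }  — shift
  I2: { [E → . - ; Y], [E → . -], [P → - . E] }  — shift
  I3: { [P → ; .] }  — reduce
  I4: { [P' → P .] }  — accept
  I5: { [E → - . ; Y], [E → - .] }  — shift, reduce
  I6: { [P → - E .] }  — reduce
  I7: { [E → - ; . Y], [Y → . Y E], [Y → . y] }  — shift
  I8: { [E → - ; Y .], [E → . - ; Y], [E → . -], [Y → Y . E] }  — shift, reduce
  I9: { [Y → y .] }  — reduce
  I10: { [Y → Y E .] }  — reduce
  I11: { [P → ) ; .] }  — reduce

Conflict in state I5:
  Shift-reduce conflict between [E → - .] and [E → - . ; Y]
So the grammar is NOT LR(0).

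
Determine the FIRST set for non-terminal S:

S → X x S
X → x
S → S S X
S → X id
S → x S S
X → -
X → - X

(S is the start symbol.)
To compute FIRST(S), examine every production with S on the left-hand side, reading each right-hand side left to right until a non-nullable symbol is reached.

FIRST sets of the other non-terminals involved (by the same procedure, iterated to a fixed point):
  FIRST(X) = { '-', 'x' }

From S → X x S:
  - X is a non-terminal: add FIRST(X) \ {ε} = { '-', 'x' }
    X is not nullable, so stop
From S → S S X:
  - S is the symbol being defined: contributes nothing new
    S is not nullable, so stop
From S → X id:
  - X is a non-terminal: add FIRST(X) \ {ε} = { '-', 'x' }
    X is not nullable, so stop
From S → x S S:
  - x is a terminal: add 'x' and stop

Collecting: FIRST(S) = { '-', 'x' }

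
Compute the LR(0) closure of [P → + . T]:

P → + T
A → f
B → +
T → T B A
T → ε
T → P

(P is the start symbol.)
{ [P → + . T], [P → . + T], [T → . P], [T → . T B A], [T → .] }

To compute CLOSURE, for each item [A → α.Bβ] where B is a non-terminal, add [B → .γ] for all productions B → γ; repeat for the newly added items until nothing changes.

Start with: [P → + . T]
  [P → + . T] has the dot before T: add [T → . T B A], [T → .], [T → . P]
  [T → . P] has the dot before P: add [P → . + T]
No further items can be added.

CLOSURE = { [P → + . T], [P → . + T], [T → . P], [T → . T B A], [T → .] }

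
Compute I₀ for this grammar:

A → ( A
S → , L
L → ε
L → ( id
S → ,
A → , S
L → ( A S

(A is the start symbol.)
First, augment the grammar with A' → A
I₀ = CLOSURE({ [A' → . A] }):
  [A' → . A] has the dot before A: add [A → . ( A], [A → . , S]
No further items can be added.

I₀ = { [A → . ( A], [A → . , S], [A' → . A] }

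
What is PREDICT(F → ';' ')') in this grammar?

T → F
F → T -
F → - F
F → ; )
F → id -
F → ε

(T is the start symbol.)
{ ';' }

PREDICT(F → ';' ')') = (FIRST(RHS) \ {ε}) ∪ (FOLLOW(F) if ε ∈ FIRST(RHS), i.e. RHS ⇒* ε)
FIRST(';' ')') = { ';' }
ε ∉ FIRST(';' ')'), so FOLLOW(F) is not added.
PREDICT(F → ';' ')') = { ';' }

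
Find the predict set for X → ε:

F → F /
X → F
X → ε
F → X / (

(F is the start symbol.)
PREDICT(X → ε) = (FIRST(RHS) \ {ε}) ∪ (FOLLOW(X) if ε ∈ FIRST(RHS), i.e. RHS ⇒* ε)
The right-hand side is ε (FIRST(ε) = { ε }), so the predict set is FOLLOW(X) = { '/' }
PREDICT(X → ε) = { '/' }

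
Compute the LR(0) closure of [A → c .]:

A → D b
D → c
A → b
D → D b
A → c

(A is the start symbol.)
Start with: [A → c .]
The dot is at the end, so nothing is added.

CLOSURE = { [A → c .] }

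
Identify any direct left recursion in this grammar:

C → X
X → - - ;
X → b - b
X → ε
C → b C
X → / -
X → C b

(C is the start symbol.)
No direct left recursion

Direct left recursion occurs when N → N α for some non-terminal N (the right-hand side begins with the left-hand side itself).

C → X: starts with X
X → - - ;: starts with '-'
X → b - b: starts with b
X → ε: starts with ε
C → b C: starts with b
X → / -: starts with '/'
X → C b: starts with C

No direct left recursion found.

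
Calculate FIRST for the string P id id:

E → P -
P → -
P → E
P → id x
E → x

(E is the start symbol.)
FIRST sets of the non-terminals involved (from the grammar, by fixed-point iteration):
  FIRST(P) = { '-', 'id', 'x' }

To compute FIRST(P id id), process the symbols left to right:
Symbol P is a non-terminal. Add FIRST(P) \ {ε} = { '-', 'id', 'x' }
P is not nullable (ε ∉ FIRST(P)), so stop here.
FIRST(P id id) = { '-', 'id', 'x' }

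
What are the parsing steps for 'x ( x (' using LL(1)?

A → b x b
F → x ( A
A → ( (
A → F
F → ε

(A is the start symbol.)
Stack is shown with the top on the left.

Stack    Input      Action
--------------------------
A $      x ( x ( $  output A → F
F $      x ( x ( $  output F → x ( A
x ( A $  x ( x ( $  match 'x'
( A $    ( x ( $    match '('
A $      x ( $      output A → F
F $      x ( $      output F → x ( A
x ( A $  x ( $      match 'x'
( A $    ( $        match '('
A $      $          output A → F
F $      $          output F → ε
$        $          accept

The string is accepted.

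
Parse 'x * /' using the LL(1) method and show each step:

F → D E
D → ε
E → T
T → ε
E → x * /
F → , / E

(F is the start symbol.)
LL(1) parsing maintains a stack (initially the start symbol over $) and the input. At each step: if the stack top is a terminal, match it against the current input token; if it is a non-terminal N, replace it with the RHS of M[N, lookahead] (the unique production whose predict set contains the lookahead).

Stack is shown with the top on the left.

Stack    Input    Action
------------------------
F $      x * / $  output F → D E
D E $    x * / $  output D → ε
E $      x * / $  output E → x * /
x * / $  x * / $  match 'x'
* / $    * / $    match '*'
/ $      / $      match '/'
$        $        accept

The string is accepted.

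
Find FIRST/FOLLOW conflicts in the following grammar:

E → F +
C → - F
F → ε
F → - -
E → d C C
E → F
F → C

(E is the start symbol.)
Yes. F → '-' '-' with FOLLOW(F) on { '-' }; F → C with FOLLOW(F) on { '-' }

Nullable non-terminals: E, F.
FIRST sets used below: FIRST(F) = { '-', ε }, FIRST(C) = { '-' }

E: nullable alternative(s) E → F; FOLLOW(E) = { $ }
  E → F +: FIRST \ {ε} = { '+', '-' } — disjoint from FOLLOW(E)
  E → d C C: FIRST \ {ε} = { 'd' } — disjoint from FOLLOW(E)
  E → F: FIRST \ {ε} = { '-' } — this is the only nullable alternative, skip

F: nullable alternative(s) F → ε; FOLLOW(F) = { $, '+', '-' }
  F → ε: FIRST \ {ε} = { } — this is the only nullable alternative, skip
  F → - -: FIRST \ {ε} = { '-' } — overlaps FOLLOW(F) on { '-' }: CONFLICT
  F → C: FIRST \ {ε} = { '-' } — overlaps FOLLOW(F) on { '-' }: CONFLICT

C has no nullable alternative, so no FIRST/FOLLOW check is needed there.

So the grammar has 2 FIRST/FOLLOW conflicts (marked CONFLICT above).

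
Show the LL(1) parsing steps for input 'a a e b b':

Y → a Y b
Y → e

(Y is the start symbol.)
LL(1) parsing maintains a stack (initially the start symbol over $) and the input. At each step: if the stack top is a terminal, match it against the current input token; if it is a non-terminal N, replace it with the RHS of M[N, lookahead] (the unique production whose predict set contains the lookahead).

Stack is shown with the top on the left.

Stack      Input        Action
------------------------------
Y $        a a e b b $  output Y → a Y b
a Y b $    a a e b b $  match 'a'
Y b $      a e b b $    output Y → a Y b
a Y b b $  a e b b $    match 'a'
Y b b $    e b b $      output Y → e
e b b $    e b b $      match 'e'
b b $      b b $        match 'b'
b $        b $          match 'b'
$          $            accept

The string is accepted.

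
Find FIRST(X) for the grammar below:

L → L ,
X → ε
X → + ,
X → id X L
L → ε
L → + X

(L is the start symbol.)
From X → ε:
  - ε-production, so ε ∈ FIRST(X)
From X → + ,:
  - '+' is a terminal: add '+' and stop
From X → id X L:
  - id is a terminal: add 'id' and stop

Collecting: FIRST(X) = { '+', 'id', ε }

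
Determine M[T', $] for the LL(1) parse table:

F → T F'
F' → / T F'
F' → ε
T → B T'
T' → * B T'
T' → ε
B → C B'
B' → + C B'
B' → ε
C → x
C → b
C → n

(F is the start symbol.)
T' → ε

To find M[T', $], we find productions for T' where $ is in the predict set (PREDICT(N → α) = (FIRST(α) \ {ε}) ∪ (FOLLOW(N) if α ⇒* ε)).

Relevant sets:
  FOLLOW(T') = { $, '/' }

T' → * B T': PREDICT = { '*' }
T' → ε: PREDICT = { $, '/' }
  $ is in predict set, so this production goes in M[T', $]

M[T', $] = T' → ε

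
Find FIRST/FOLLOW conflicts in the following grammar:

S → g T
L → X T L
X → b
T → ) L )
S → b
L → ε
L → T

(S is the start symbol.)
Yes. L → T with FOLLOW(L) on { ')' }

A FIRST/FOLLOW conflict occurs when a non-terminal N has a nullable alternative N → β (β ⇒* ε) and another alternative N → α with FIRST(α) ∩ FOLLOW(N) ≠ ∅: on such a lookahead the parser cannot decide between expanding α and letting N vanish via β.

Nullable non-terminals: L.
FIRST sets used below: FIRST(X) = { 'b' }, FIRST(T) = { ')' }

L: nullable alternative(s) L → ε; FOLLOW(L) = { ')' }
  L → X T L: FIRST \ {ε} = { 'b' } — disjoint from FOLLOW(L)
  L → ε: FIRST \ {ε} = { } — this is the only nullable alternative, skip
  L → T: FIRST \ {ε} = { ')' } — overlaps FOLLOW(L) on { ')' }: CONFLICT

S, T, X have no nullable alternative, so no FIRST/FOLLOW check is needed there.

So the grammar has 1 FIRST/FOLLOW conflict (marked CONFLICT above).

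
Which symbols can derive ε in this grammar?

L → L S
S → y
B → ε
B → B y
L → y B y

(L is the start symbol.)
{ 'B' }

A non-terminal is nullable if it can derive ε (the empty string): either it has an ε-production, or it has a production whose right-hand side consists entirely of nullable non-terminals.

ε-productions: B → ε
So B is immediately nullable.
No further non-terminal can be added: every production for the remaining non-terminals contains a terminal or a non-nullable non-terminal.
Nullable = { 'B' }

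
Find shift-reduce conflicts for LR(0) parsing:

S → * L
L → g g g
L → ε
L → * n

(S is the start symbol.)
Augment with S' → S and build the canonical LR(0) collection (I0 = CLOSURE({[S' → . S]}), then GOTO on every symbol after a dot until no new states appear). It has 9 states:
  I0: { [S → . * L], [S' → . S] }  — shift
  I1: { [L → . * n], [L → . g g g], [L → .], [S → * . L] }  — shift, reduce
  I2: { [S' → S .] }  — accept
  I3: { [L → * . n] }  — shift
  I4: { [S → * L .] }  — reduce
  I5: { [L → g . g g] }  — shift
  I6: { [L → g g . g] }  — shift
  I7: { [L → g g g .] }  — reduce
  I8: { [L → * n .] }  — reduce

I1 contains reduce item [L → .] and shift items [L → . * n], [L → . g g g] — shift-reduce conflict.

Answer: Yes — I1: [L → .] vs [L → . * n]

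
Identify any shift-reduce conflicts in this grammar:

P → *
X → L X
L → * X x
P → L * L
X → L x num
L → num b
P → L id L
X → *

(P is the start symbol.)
Yes — I1: [P → * .] vs [L → . * X x]; I10: [X → * .] vs [L → . * X x]

Augment with P' → P and build the canonical LR(0) collection (I0 = CLOSURE({[P' → . P]}), then GOTO on every symbol after a dot until no new states appear). It has 18 states:
  I0: { [L → . * X x], [L → . num b], [P → . *], [P → . L * L], [P → . L id L], [P' → . P] }  — shift
  I1: { [L → * . X x], [L → . * X x], [L → . num b], [P → * .], [X → . *], [X → . L X], [X → . L x num] }  — shift, reduce
  I2: { [P → L . * L], [P → L . id L] }  — shift
  I3: { [P' → P .] }  — accept
  I4: { [L → num . b] }  — shift
  I5: { [L → num b .] }  — reduce
  I6: { [L → . * X x], [L → . num b], [P → L * . L] }  — shift
  I7: { [L → . * X x], [L → . num b], [P → L id . L] }  — shift
  I8: { [L → * . X x], [L → . * X x], [L → . num b], [X → . *], [X → . L X], [X → . L x num] }  — shift
  I9: { [P → L id L .] }  — reduce
  I10: { [L → * . X x], [L → . * X x], [L → . num b], [X → * .], [X → . *], [X → . L X], [X → . L x num] }  — shift, reduce
  I11: { [L → . * X x], [L → . num b], [X → . *], [X → . L X], [X → . L x num], [X → L . X], [X → L . x num] }  — shift
  I12: { [L → * X . x] }  — shift
  I13: { [L → * X x .] }  — reduce
  I14: { [X → L X .] }  — reduce
  I15: { [X → L x . num] }  — shift
  I16: { [X → L x num .] }  — reduce
  I17: { [P → L * L .] }  — reduce

I1 contains reduce item [P → * .] and shift items [L → . * X x], [L → . num b], [X → . *] — shift-reduce conflict.
I10 contains reduce item [X → * .] and shift items [L → . * X x], [L → . num b], [X → . *] — shift-reduce conflict.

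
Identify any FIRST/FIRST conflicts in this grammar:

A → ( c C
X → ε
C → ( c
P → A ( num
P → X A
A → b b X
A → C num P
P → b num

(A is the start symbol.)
Yes. A → '(' c C / A → C num P on { '(' }; P → A '(' num / P → X A on { '(', 'b' }; P → A '(' num / P → b num on { 'b' }; P → X A / P → b num on { 'b' }

A FIRST/FIRST conflict occurs when two productions N → α and N → β for the same non-terminal have FIRST(α) ∩ FIRST(β) ≠ ∅ (with ε ∈ FIRST of a nullable right-hand side, so two nullable alternatives also conflict).

FIRST sets of the non-terminals at (or reachable through a nullable prefix from) the front of some alternative:
  FIRST(C) = { '(' }
  FIRST(A) = { '(', 'b' }
  FIRST(X) = { ε }

Productions for A:
  A → ( c C: FIRST = { '(' }
  A → b b X: FIRST = { 'b' }
  A → C num P: FIRST = { '(' }
Productions for P:
  P → A ( num: FIRST = { '(', 'b' }
  P → X A: FIRST = { '(', 'b' }
  P → b num: FIRST = { 'b' }
X, C have only one production, so no FIRST/FIRST conflict is possible there.

Conflict for A: A → ( c C and A → C num P
  Overlap: { '(' }
Conflict for P: P → A ( num and P → X A
  Overlap: { '(', 'b' }
Conflict for P: P → A ( num and P → b num
  Overlap: { 'b' }
Conflict for P: P → X A and P → b num
  Overlap: { 'b' }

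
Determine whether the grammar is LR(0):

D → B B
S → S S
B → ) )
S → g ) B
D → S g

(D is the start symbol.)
No. Shift-reduce conflict between [S → S S .] and [S → . g ) B]

A grammar is LR(0) if no state in the canonical LR(0) collection has:
  - both a shift item (dot before a terminal) and a complete item (shift-reduce conflict), or
  - two or more complete items (reduce-reduce conflict; the accept item [D' → D .] counts as a complete item here).

Augment with D' → D and build the canonical LR(0) collection (I0 = CLOSURE({[D' → . D]}), then GOTO on every symbol after a dot until no new states appear). It has 12 states:
  I0: { [B → . ) )], [D → . B B], [D → . S g], [D' → . D], [S → . S S], [S → . g ) B] }  — shift
  I1: { [B → ) . )] }  — shift
  I2: { [B → . ) )], [D → B . B] }  — shift
  I3: { [D' → D .] }  — accept
  I4: { [D → S . g], [S → . S S], [S → . g ) B], [S → S . S] }  — shift
  I5: { [S → g . ) B] }  — shift
  I6: { [B → . ) )], [S → g ) . B] }  — shift
  I7: { [S → g ) B .] }  — reduce
  I8: { [S → . S S], [S → . g ) B], [S → S . S], [S → S S .] }  — shift, reduce
  I9: { [D → S g .], [S → g . ) B] }  — shift, reduce
  I10: { [D → B B .] }  — reduce
  I11: { [B → ) ) .] }  — reduce

Conflict in state I8:
  Shift-reduce conflict between [S → S S .] and [S → . g ) B]
So the grammar is NOT LR(0).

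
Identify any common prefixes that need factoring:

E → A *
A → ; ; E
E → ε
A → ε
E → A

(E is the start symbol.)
Yes, E has productions with common prefix 'A'

Left-factoring is needed when two productions for the same non-terminal
share a common prefix on the right-hand side.

Productions for E:
  E → A *
  E → ε
  E → A
Productions for A:
  A → ; ; E
  A → ε

Found common prefix 'A' in productions for E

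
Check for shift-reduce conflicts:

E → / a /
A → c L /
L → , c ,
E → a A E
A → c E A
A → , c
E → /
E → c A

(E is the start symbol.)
A shift-reduce conflict occurs when an LR(0) state has both:
  - a complete (reduce) item [A → α .] (dot at the end), and
  - a shift item [B → β . c γ] (dot before a terminal).

Augment with E' → E and build the canonical LR(0) collection (I0 = CLOSURE({[E' → . E]}), then GOTO on every symbol after a dot until no new states appear). It has 20 states:
  I0: { [E → . / a /], [E → . /], [E → . a A E], [E → . c A], [E' → . E] }  — shift
  I1: { [E → / . a /], [E → / .] }  — shift, reduce
  I2: { [E' → E .] }  — accept
  I3: { [A → . , c], [A → . c E A], [A → . c L /], [E → a . A E] }  — shift
  I4: { [A → . , c], [A → . c E A], [A → . c L /], [E → c . A] }  — shift
  I5: { [A → , . c] }  — shift
  I6: { [E → c A .] }  — reduce
  I7: { [A → c . E A], [A → c . L /], [E → . / a /], [E → . /], [E → . a A E], [E → . c A], [L → . , c ,] }  — shift
  I8: { [L → , . c ,] }  — shift
  I9: { [A → . , c], [A → . c E A], [A → . c L /], [A → c E . A] }  — shift
  I10: { [A → c L . /] }  — shift
  I11: { [A → c L / .] }  — reduce
  I12: { [A → c E A .] }  — reduce
  I13: { [L → , c . ,] }  — shift
  I14: { [L → , c , .] }  — reduce
  I15: { [A → , c .] }  — reduce
  I16: { [E → . / a /], [E → . /], [E → . a A E], [E → . c A], [E → a A . E] }  — shift
  I17: { [E → a A E .] }  — reduce
  I18: { [E → / a . /] }  — shift
  I19: { [E → / a / .] }  — reduce

I1 contains reduce item [E → / .] and shift item [E → / . a /] — shift-reduce conflict.

Answer: Yes — I1: [E → / .] vs [E → / . a /]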